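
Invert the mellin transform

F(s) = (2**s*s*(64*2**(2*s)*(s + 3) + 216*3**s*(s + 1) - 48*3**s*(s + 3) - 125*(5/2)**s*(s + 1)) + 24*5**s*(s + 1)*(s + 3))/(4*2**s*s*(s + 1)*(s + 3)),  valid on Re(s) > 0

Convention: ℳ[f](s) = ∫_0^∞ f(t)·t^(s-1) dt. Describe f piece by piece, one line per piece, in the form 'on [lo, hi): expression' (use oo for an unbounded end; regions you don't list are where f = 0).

split f at 5/2, 3: ℳ[f](s) collects 3 kernel integrals
∫ 6·t^(s-1) over [0, 5/2)
on [5/2, 3): add ∫ 2*t**3·t^(s-1) dt
on [3, 4) integrate f = 4*t against the kernel

on [0, 5/2): 6
on [5/2, 3): 2*t**3
on [3, 4): 4*t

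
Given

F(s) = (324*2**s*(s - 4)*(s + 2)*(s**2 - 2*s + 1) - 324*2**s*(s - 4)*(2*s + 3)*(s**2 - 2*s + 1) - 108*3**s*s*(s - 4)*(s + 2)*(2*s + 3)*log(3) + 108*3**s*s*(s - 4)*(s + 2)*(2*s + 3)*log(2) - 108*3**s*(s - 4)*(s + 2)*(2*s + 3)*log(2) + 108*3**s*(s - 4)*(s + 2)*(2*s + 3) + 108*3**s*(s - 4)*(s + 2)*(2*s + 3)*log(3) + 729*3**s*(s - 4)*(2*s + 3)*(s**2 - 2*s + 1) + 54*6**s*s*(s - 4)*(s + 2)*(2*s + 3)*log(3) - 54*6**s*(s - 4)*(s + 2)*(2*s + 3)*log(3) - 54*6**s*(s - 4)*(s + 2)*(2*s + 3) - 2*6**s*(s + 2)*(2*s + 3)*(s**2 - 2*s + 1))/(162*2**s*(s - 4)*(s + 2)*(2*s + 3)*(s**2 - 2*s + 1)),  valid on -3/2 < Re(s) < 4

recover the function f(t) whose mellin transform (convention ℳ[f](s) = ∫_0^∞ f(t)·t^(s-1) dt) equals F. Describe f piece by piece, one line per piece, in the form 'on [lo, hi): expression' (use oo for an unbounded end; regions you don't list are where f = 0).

integrate the 4 segments split at 1, 3/2, 3, then add the results
∫ t**(3/2)·t^(s-1) over [0, 1)
the [1, 3/2) slice contributes ∫ 2*t**2·t^(s-1) dt
piece [3/2, 3): integrate log(t)/t against the kernel
segment [3, ∞) carries t**(-4); integrate it

on [0, 1): t**(3/2)
on [1, 3/2): 2*t**2
on [3/2, 3): log(t)/t
on [3, oo): t**(-4)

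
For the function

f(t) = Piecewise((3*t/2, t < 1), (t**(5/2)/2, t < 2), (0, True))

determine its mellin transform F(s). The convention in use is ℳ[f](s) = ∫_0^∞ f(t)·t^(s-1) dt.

slice at 1, transform all 2 pieces, and sum them
between 0 and 1 the integrand is 3*t/2·t^(s-1)
over [1, 2), the kernel integral of t**(5/2)/2 enters the sum

(2**(s + 7/2)*(s + 1) + 4*s + 13)/(2*(s + 1)*(2*s + 5))
  Re(s) > -1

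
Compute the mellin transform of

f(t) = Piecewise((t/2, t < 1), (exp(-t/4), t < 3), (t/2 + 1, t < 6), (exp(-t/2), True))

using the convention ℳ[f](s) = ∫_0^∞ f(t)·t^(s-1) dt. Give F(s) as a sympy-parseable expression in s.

undo the common scale on t: t on [0, 1/2); exp(-t/2) on [1/2, 3/2); t + 1 on [3/2, 3); …
integrate the 4 segments split at 1, 3, 6, then add the results
[0, 1) adds the kernel integral of t/2
segment 1 to 3 holds exp(-t/4); add its integral
segment [3, 6) carries (t/2 + 1); integrate it
∫ over [6, ∞) of exp(-t/2)·t^(s-1) joins the sum

(2*2**s*s*(s + 1)*uppergamma(s, 3) - 5*3**s*s - 2*3**s + 2*4**s*s*(s + 1)*uppergamma(s, 1/4) - 2*4**s*s*(s + 1)*uppergamma(s, 3/4) + 8*6**s*s + 2*6**s + s)/(2*s*(s + 1))
  Re(s) > -1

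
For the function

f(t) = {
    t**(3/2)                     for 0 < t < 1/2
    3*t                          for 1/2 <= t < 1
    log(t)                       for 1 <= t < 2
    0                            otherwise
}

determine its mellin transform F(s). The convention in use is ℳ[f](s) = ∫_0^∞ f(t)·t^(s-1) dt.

(-2*2**(2*s)*(s + 1)*(2*s + 3) + 6*2**s*s**2*(2*s + 3) + 2*2**s*(s + 1)*(2*s + 3) + 4**s*s*(s + 1)*(2*s + 3)*log(4) + sqrt(2)*s**2*(s + 1) - 3*s**2*(2*s + 3))/(2*2**s*s**2*(s + 1)*(2*s + 3))
  Re(s) > -3/2

along the cuts 1/2, 1, ℳ[f](s) splits into 3 integrals
on [0, 1/2) integrate f = t**(3/2) against the kernel
for t in [1/2, 1): the term is ∫ 3*t·t^(s-1)
over [1, 2), the kernel integral of log(t) enters the sum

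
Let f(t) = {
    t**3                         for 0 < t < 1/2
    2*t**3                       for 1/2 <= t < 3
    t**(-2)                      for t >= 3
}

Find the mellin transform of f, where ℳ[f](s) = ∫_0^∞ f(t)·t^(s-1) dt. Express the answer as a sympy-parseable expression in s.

remove the shared t-power first: t on [0, 1/2); 2*t on [1/2, 3); t**(-4) on [3, ∞)
treat the 3 regions marked off by 1/2, 3 separately and sum
segment [0, 1/2) carries t**3; integrate it
on [1/2, 3) integrate f = 2*t**3 against the kernel
between 3 and ∞ the integrand is t**(-2)·t^(s-1)

(3880*6**s*s - 7800*6**s - 9*s + 18)/(72*2**s*(s**2 + s - 6))
  -3 < Re(s) < 2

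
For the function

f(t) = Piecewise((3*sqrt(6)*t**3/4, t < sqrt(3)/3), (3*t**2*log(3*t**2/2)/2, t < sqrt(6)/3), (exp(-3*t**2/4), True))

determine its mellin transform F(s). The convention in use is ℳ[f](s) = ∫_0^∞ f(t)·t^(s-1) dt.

peel off the power substitution: 3*sqrt(6)*t**(3/2)/4 on [0, 1/3); 3*t*log(3*t/2)/2 on [1/3, 2/3); exp(-3*t/4) on [2/3, ∞)
strip the common scale on t: t**(3/2) on [0, 1/2); t*log(t) on [1/2, 1); exp(-t/2) on [1, ∞)
breakpoints sqrt(3)/3, sqrt(6)/3: one integral from each of the 3 segments
[0, sqrt(3)/3) adds the kernel integral of 3*sqrt(6)*t**3/4
∫ over [sqrt(3)/3, sqrt(6)/3) of 3*t**2*log(3*t**2/2)/2·t^(s-1) joins the sum
∫ exp(-3*t**2/4)·t^(s-1) over [sqrt(6)/3, ∞)

(-2*2**(s/2)*(s + 3) + 2*2**s*(s + 3)*(s**2/4 + s + 1)*uppergamma(s/2, 1/2) + s*(s + 3)*log(2)/2 + s + (s + 3)*log(2) + sqrt(2)*(s**2/4 + s + 1) + 3)/(4*3**(s/2)*(s + 3)*(s**2/4 + s + 1))
  Re(s) > -3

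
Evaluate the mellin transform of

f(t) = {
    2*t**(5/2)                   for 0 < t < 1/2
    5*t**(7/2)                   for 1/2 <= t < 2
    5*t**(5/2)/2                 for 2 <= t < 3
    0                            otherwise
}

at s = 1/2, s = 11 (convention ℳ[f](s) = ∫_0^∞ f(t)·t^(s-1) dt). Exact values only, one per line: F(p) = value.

split f at 1/2, 2: ℳ[f](s) collects 3 kernel integrals
∫ 2*t**(5/2)·t^(s-1) over [0, 1/2)
for t in [1/2, 2): the term is ∫ 5*t**(7/2)·t^(s-1)
∫ over [2, 3) of 5*t**(5/2)/2·t^(s-1) joins the sum

F(1/2) = 6881/192
F(11) = 5890666949*sqrt(2)/1425408 + 295245*sqrt(3)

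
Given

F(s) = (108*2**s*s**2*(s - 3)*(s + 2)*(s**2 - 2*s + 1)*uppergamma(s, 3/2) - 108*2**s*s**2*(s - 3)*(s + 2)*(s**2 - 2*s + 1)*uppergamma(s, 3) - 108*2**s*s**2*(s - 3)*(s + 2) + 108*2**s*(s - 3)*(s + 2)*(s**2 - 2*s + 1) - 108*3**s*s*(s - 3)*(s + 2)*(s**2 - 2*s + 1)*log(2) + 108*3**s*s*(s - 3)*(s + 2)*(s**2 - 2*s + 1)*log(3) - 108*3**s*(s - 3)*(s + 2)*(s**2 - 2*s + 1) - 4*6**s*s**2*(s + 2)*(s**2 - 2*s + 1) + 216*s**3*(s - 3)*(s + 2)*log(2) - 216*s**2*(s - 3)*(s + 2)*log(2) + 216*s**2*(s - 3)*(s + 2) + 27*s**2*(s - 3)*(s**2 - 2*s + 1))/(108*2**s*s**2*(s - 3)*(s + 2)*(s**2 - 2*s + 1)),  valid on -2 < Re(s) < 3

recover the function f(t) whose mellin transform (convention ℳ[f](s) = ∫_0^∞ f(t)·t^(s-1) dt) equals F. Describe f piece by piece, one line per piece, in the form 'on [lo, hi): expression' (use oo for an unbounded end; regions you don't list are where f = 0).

along the cuts 1/2, 1, 3/2, 3, ℳ[f](s) splits into 5 integrals
[0, 1/2) adds the kernel integral of t**2
∫ log(t)/t·t^(s-1) over [1/2, 1)
[1, 3/2) adds the kernel integral of log(t)
the [3/2, 3) slice contributes ∫ exp(-t)·t^(s-1) dt
the [3, ∞) slice contributes ∫ t**(-3)·t^(s-1) dt

on [0, 1/2): t**2
on [1/2, 1): log(t)/t
on [1, 3/2): log(t)
on [3/2, 3): exp(-t)
on [3, oo): t**(-3)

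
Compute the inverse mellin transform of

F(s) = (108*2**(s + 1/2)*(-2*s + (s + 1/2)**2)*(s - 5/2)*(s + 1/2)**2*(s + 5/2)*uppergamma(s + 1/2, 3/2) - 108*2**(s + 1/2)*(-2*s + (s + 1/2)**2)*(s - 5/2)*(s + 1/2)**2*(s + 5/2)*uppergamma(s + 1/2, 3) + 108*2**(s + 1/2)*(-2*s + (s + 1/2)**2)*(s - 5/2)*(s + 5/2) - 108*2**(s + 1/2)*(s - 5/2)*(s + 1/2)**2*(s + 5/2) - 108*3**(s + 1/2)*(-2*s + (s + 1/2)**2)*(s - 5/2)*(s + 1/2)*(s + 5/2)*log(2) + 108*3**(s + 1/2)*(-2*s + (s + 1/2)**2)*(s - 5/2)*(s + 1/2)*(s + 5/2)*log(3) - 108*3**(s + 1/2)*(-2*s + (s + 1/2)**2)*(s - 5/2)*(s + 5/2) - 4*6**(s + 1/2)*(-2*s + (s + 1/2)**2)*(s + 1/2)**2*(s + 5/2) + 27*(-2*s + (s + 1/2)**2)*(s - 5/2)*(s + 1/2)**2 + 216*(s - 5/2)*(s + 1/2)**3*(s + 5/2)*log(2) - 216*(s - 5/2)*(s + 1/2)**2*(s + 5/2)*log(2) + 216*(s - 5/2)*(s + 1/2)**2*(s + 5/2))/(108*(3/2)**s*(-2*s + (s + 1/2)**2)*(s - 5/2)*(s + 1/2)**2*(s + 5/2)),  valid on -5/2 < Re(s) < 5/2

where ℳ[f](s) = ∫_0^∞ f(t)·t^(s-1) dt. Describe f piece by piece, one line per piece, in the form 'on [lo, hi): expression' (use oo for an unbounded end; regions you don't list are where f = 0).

on [0, 2/3): 9*sqrt(6)*t**(5/2)/32
on [2/3, 4/3): 2*sqrt(6)*log(3*t/4)/(3*sqrt(t))
on [4/3, 2): sqrt(6)*sqrt(t)*log(3*t/4)/2
on [2, 4): sqrt(6)*sqrt(t)*exp(-3*t/4)/2
on [4, oo): 32*sqrt(6)/(27*t**(5/2))

the common scale on t comes off first: t**(5/2)/4 on [0, 1); 2*log(t/2)/sqrt(t) on [1, 2); sqrt(t)*log(t/2) on [2, 3); …
back out the shared t-power: t**2/4 on [0, 1); 2*log(t/2)/t on [1, 2); log(t/2) on [2, 3); …
back out the common scale on t: t**2 on [0, 1/2); log(t)/t on [1/2, 1); log(t) on [1, 3/2); …
breakpoints 2/3, 4/3, 2, 4: one integral from each of the 5 segments
for t in [0, 2/3): the term is ∫ 9*sqrt(6)*t**(5/2)/32·t^(s-1)
∫ over [2/3, 4/3) of 2*sqrt(6)*log(3*t/4)/(3*sqrt(t))·t^(s-1) joins the sum
∫ over [4/3, 2) of sqrt(6)*sqrt(t)*log(3*t/4)/2·t^(s-1) joins the sum
on [2, 4) integrate f = sqrt(6)*sqrt(t)*exp(-3*t/4)/2 against the kernel
∫ 32*sqrt(6)/(27*t**(5/2))·t^(s-1) over [4, ∞)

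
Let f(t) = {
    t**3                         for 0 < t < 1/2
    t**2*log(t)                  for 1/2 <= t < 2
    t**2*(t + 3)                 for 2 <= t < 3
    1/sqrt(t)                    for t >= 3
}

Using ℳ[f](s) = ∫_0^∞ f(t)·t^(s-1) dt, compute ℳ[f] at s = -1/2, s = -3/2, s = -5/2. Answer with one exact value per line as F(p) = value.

invert the shared t-power to get t on [0, 1/2); log(t) on [1/2, 2); t + 3 on [2, 3); …
treat the 4 regions marked off by 1/2, 2, 3 separately and sum
segment [0, 1/2) carries t**3; integrate it
on [1/2, 2): add ∫ t**2*log(t)·t^(s-1) dt
on [2, 3): add ∫ t**2*(t + 3)·t^(s-1) dt
over [3, ∞), the kernel integral of 1/sqrt(t) enters the sum

F(-1/2) = sqrt(2)*(-1139 + 30*sqrt(2) + 270*log(2) + 864*sqrt(6))/180
F(-3/2) = sqrt(2)*(-330 + sqrt(2) + 108*log(2) + 144*sqrt(6))/36
F(-5/2) = sqrt(2)*(-486*log(2) + sqrt(2) + 648)/162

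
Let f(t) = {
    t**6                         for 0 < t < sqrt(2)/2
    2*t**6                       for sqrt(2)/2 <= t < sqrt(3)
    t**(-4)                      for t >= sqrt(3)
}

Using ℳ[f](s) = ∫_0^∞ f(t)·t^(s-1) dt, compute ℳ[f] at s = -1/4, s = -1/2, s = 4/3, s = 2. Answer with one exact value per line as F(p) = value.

F(-1/4) = 2**(1/8)*(-459 + 33140*6**(7/8))/21114
F(-1/2) = 2**(1/4)*(-243 + 17540*6**(3/4))/10692
F(4/3) = 2**(1/3)*(-9 + 3910*6**(2/3))/1056
F(2) = 7837/384

reversing the power substitution: t**3 on [0, 1/2); 2*t**3 on [1/2, 3); t**(-2) on [3, ∞)
invert the shared t-power to get t on [0, 1/2); 2*t on [1/2, 3); t**(-4) on [3, ∞)
breakpoints sqrt(2)/2, sqrt(3): one integral from each of the 3 segments
piece [0, sqrt(2)/2): integrate t**6 against the kernel
piece [sqrt(2)/2, sqrt(3)): integrate 2*t**6 against the kernel
piece [sqrt(3), ∞): integrate t**(-4) against the kernel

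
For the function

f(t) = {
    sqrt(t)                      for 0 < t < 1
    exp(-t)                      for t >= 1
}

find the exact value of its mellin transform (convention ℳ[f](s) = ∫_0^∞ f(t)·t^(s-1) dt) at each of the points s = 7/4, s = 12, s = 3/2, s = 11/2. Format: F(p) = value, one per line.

f breaks at 1 into 2 integrals to sum
the [0, 1) slice contributes ∫ sqrt(t)·t^(s-1) dt
between 1 and ∞ the integrand is exp(-t)·t^(s-1)

F(7/4) = 4/9 + uppergamma(7/4, 1)
F(12) = 2/25 + 108505112*exp(-1)
F(3/2) = sqrt(pi)*erfc(1)/2 + exp(-1) + 1/2
F(11/2) = (E*(16 + 2835*sqrt(pi)*erfc(1)) + 11490)*exp(-1)/96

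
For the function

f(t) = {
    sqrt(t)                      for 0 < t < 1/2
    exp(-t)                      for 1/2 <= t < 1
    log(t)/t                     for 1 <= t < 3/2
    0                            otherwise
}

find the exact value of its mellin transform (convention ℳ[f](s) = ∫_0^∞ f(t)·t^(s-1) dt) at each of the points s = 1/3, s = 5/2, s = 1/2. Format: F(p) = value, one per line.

the 3 pieces separated at 1/2, 1 each add one integral
on [0, 1/2) integrate f = sqrt(t) against the kernel
for t in [1/2, 1): the term is ∫ exp(-t)·t^(s-1)
segment [1, 3/2) carries log(t)/t; integrate it

F(1/3) = -3*2**(2/3)*3**(1/3)/4 + log(2**(2**(2/3)*3**(1/3)/2)/3**(2**(2/3)*3**(1/3)/2)) - uppergamma(1/3, 1) + uppergamma(1/3, 1/2) + 3*2**(1/6)/5 + 9/4
F(5/2) = -5*exp(-1)/2 - sqrt(6)/3 - 3*sqrt(pi)*erfc(1)/4 + 3*sqrt(pi)*erfc(sqrt(2)/2)/4 + 35/72 + exp(-3/2)*log(3**(36*sqrt(6)*exp(3/2))/2**(36*sqrt(6)*exp(3/2)))/72 + sqrt(2)*exp(-1/2)
F(1/2) = -4*sqrt(6)/3 + log(2**(2*sqrt(6)/3)/3**(2*sqrt(6)/3)) - sqrt(pi)*erfc(1) + sqrt(pi)*erfc(sqrt(2)/2) + 9/2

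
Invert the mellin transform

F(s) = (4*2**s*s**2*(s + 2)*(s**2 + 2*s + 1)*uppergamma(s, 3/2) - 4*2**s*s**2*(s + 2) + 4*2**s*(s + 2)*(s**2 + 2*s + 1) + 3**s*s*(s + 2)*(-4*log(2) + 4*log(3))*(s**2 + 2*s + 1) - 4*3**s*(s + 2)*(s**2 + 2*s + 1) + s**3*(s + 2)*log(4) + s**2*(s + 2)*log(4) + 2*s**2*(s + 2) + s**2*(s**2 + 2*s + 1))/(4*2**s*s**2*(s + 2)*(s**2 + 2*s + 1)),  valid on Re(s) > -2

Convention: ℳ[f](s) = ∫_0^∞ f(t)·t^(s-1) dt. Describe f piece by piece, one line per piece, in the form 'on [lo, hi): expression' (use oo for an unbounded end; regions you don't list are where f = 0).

on [0, 1/2): t**2
on [1/2, 1): t*log(t)
on [1, 3/2): log(t)
on [3/2, oo): exp(-t)

cuts at 1/2, 1, 3/2: linearity sums the 4 kernel integrals
piece [0, 1/2): integrate t**2 against the kernel
over [1/2, 1), the kernel integral of t*log(t) enters the sum
over [1, 3/2), the kernel integral of log(t) enters the sum
piece [3/2, ∞): integrate exp(-t) against the kernel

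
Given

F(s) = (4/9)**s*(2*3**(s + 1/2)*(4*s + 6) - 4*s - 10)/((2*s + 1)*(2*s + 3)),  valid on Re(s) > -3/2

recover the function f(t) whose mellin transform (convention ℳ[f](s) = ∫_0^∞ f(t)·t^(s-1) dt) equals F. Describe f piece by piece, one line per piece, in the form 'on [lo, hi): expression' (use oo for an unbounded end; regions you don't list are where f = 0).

strip the common scale on t: 3*sqrt(6)*t**(3/2)/4 on [0, 2/3); sqrt(6)*sqrt(t) on [2/3, 2)
undo the common scale on t: t**(3/2) on [0, 1); 2*sqrt(t) on [1, 3)
linearity at 4/9 turns ℳ[f](s) into 2 summed integrals
piece [0, 4/9): integrate 27*t**(3/2)/8 against the kernel
∫ over [4/9, 4/3) of 3*sqrt(t)·t^(s-1) joins the sum

on [0, 4/9): 27*t**(3/2)/8
on [4/9, 4/3): 3*sqrt(t)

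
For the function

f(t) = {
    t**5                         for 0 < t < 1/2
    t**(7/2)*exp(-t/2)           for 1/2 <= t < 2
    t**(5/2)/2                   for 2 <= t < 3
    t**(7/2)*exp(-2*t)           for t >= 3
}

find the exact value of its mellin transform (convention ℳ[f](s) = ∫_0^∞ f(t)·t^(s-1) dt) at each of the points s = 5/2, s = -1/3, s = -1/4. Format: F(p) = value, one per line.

F(5/2) = -20864*exp(-1) + sqrt(2)/1920 + 2697*exp(-6)/8 + 211/10 + 157781*exp(-1/4)/16
F(-1/3) = -8*2**(1/6)*uppergamma(19/6, 1) - 12*2**(1/6)/13 + 3*2**(1/3)/448 + 2**(5/6)*uppergamma(19/6, 6)/16 + 27*3**(1/6)/13 + 8*2**(1/6)*uppergamma(19/6, 1/4)
F(-1/4) = -8*2**(1/4)*uppergamma(13/4, 1) - 1207*2**(1/4)/1368 + 2**(3/4)*uppergamma(13/4, 6)/16 + 2*3**(1/4) + 8*2**(1/4)*uppergamma(13/4, 1/4)

the shared t-power comes off first: t**(9/2) on [0, 1/2); t**3*exp(-t/2) on [1/2, 2); t**2/2 on [2, 3); …
undo the shared t-power: t**(7/2) on [0, 1/2); t**2*exp(-t/2) on [1/2, 2); t/2 on [2, 3); …
remove the shared t-power first: t**(3/2) on [0, 1/2); exp(-t/2) on [1/2, 2); 1/(2*t) on [2, 3); …
decompose at 1/2, 2, 3; ℳ[f](s) sums the 4 pieces' integrals
over [0, 1/2), the kernel integral of t**5 enters the sum
over [1/2, 2), the kernel integral of t**(7/2)*exp(-t/2) enters the sum
between 2 and 3 the integrand is t**(5/2)/2·t^(s-1)
for t in [3, ∞): the term is ∫ t**(7/2)*exp(-2*t)·t^(s-1)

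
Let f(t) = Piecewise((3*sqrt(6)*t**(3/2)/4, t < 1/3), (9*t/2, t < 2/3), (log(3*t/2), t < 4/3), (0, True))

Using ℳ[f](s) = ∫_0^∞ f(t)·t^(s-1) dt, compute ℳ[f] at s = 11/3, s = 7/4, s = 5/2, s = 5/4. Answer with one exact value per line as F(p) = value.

invert the common scale on t to get t**(3/2) on [0, 1/2); 3*t on [1/2, 1); log(t) on [1, 2)
summing 3 kernel integrals split by 1/3, 2/3 yields ℳ[f](s)
∫ 3*sqrt(6)*t**(3/2)/4·t^(s-1) over [0, 1/3)
on [1/3, 2/3): add ∫ 9*t/2·t^(s-1) dt
piece [2/3, 4/3): integrate log(3*t/2) against the kernel

F(11/3) = 3**(1/3)*(-333312*2**(1/3) - 11253 + 1694*sqrt(2) + 200880*2**(2/3) + 1222144*2**(1/3)*log(2))/2835756
F(7/4) = 3**(1/4)*(-17765*sqrt(2) - 3822 + 32032*sqrt(2)*log(2) + 19864*2**(3/4))/63063
F(5/2) = sqrt(3)*(-15536 + 11567*sqrt(2) + 35840*log(2))/75600
F(5/4) = 3**(3/4)*(-2037*sqrt(2) - 550 + 2640*sqrt(2)*log(2) + 3256*2**(1/4))/7425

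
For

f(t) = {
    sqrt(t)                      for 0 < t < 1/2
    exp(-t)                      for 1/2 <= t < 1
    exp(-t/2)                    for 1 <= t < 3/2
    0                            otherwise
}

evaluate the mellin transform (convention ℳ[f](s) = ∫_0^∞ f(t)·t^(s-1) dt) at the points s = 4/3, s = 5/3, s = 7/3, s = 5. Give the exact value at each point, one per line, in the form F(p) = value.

F(4/3) = -2*2**(1/3)*uppergamma(4/3, 3/4) - uppergamma(4/3, 1) + 3*2**(1/6)/22 + uppergamma(4/3, 1/2) + 2*2**(1/3)*uppergamma(4/3, 1/2)
F(5/3) = -2*2**(2/3)*uppergamma(5/3, 3/4) - uppergamma(5/3, 1) + 3*2**(5/6)/52 + uppergamma(5/3, 1/2) + 2*2**(2/3)*uppergamma(5/3, 1/2)
F(7/3) = -4*2**(1/3)*uppergamma(7/3, 3/4) - uppergamma(7/3, 1) + 3*2**(1/6)/68 + uppergamma(7/3, 1/2) + 4*2**(1/3)*uppergamma(7/3, 1/2)
F(5) = -12993*exp(-3/4)/8 - 65*exp(-1) + sqrt(2)/352 + 20889*exp(-1/2)/16

slice at 1/2, 1, transform all 3 pieces, and sum them
segment [0, 1/2) carries sqrt(t); integrate it
∫ exp(-t)·t^(s-1) over [1/2, 1)
segment 1 to 3/2 holds exp(-t/2); add its integral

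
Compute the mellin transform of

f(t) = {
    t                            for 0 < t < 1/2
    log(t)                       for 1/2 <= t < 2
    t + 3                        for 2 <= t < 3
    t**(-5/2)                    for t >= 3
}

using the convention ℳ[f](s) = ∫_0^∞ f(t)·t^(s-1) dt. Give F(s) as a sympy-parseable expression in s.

along the cuts 1/2, 2, 3, ℳ[f](s) splits into 4 integrals
segment [0, 1/2) carries t; integrate it
∫ log(t)·t^(s-1) over [1/2, 2)
the [2, 3) slice contributes ∫ (t + 3)·t^(s-1) dt
piece [3, ∞): integrate t**(-5/2) against the kernel

(-270*2**(2*s)*s**2*(2*s - 5) + 54*2**(2*s)*s*(s + 1)*(2*s - 5)*log(2) - 162*2**(2*s)*s*(2*s - 5) - 54*2**(2*s)*(s + 1)*(2*s - 5) - 4*sqrt(3)*6**s*s**2*(s + 1) + 324*6**s*s**2*(2*s - 5) + 162*6**s*s*(2*s - 5) + 27*s**2*(2*s - 5) + 54*s*(s + 1)*(2*s - 5)*log(2) + (2*s - 5)*(54*s + 54))/(54*2**s*s**2*(s + 1)*(2*s - 5))
  -1 < Re(s) < 5/2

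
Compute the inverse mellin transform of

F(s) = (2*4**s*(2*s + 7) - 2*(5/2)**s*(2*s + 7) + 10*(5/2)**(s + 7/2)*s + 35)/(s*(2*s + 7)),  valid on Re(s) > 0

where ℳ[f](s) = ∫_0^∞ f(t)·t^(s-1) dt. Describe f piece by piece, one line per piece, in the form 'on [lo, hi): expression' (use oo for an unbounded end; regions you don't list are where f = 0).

on [0, 1): 5
on [1, 5/2): 5*t**(7/2)
on [5/2, 4): 2

cuts at 1, 5/2: linearity sums the 3 kernel integrals
segment 0 to 1 holds 5; add its integral
between 1 and 5/2 the integrand is 5*t**(7/2)·t^(s-1)
∫ 2·t^(s-1) over [5/2, 4)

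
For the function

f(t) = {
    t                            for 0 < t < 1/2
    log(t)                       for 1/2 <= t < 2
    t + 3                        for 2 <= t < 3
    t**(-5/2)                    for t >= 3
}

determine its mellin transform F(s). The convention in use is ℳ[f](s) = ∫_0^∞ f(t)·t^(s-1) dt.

(-270*2**(2*s)*s**2*(2*s - 5) + 54*2**(2*s)*s*(s + 1)*(2*s - 5)*log(2) - 162*2**(2*s)*s*(2*s - 5) - 54*2**(2*s)*(s + 1)*(2*s - 5) - 4*sqrt(3)*6**s*s**2*(s + 1) + 324*6**s*s**2*(2*s - 5) + 162*6**s*s*(2*s - 5) + 27*s**2*(2*s - 5) + 54*s*(s + 1)*(2*s - 5)*log(2) + (2*s - 5)*(54*s + 54))/(54*2**s*s**2*(s + 1)*(2*s - 5))
  -1 < Re(s) < 5/2

linearity at 1/2, 2, 3 turns ℳ[f](s) into 4 summed integrals
on [0, 1/2): add ∫ t·t^(s-1) dt
[1/2, 2) adds the kernel integral of log(t)
the [2, 3) slice contributes ∫ (t + 3)·t^(s-1) dt
for t in [3, ∞): the term is ∫ t**(-5/2)·t^(s-1)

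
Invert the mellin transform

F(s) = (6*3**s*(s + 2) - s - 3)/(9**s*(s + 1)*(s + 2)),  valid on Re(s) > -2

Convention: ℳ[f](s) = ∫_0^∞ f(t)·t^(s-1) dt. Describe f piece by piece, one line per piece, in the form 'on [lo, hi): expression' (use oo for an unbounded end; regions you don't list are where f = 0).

on [0, 1/9): 81*t**2
on [1/9, 1/3): 18*t

remove the common scale on t first: 9*t**2 on [0, 1/3); 6*t on [1/3, 1)
peel off the common scale on t: t**2 on [0, 1); 2*t on [1, 3)
reversing the shared t-power: t**(3/2) on [0, 1); 2*sqrt(t) on [1, 3)
slice at 1/9, transform all 2 pieces, and sum them
for t in [0, 1/9): the term is ∫ 81*t**2·t^(s-1)
∫ 18*t·t^(s-1) over [1/9, 1/3)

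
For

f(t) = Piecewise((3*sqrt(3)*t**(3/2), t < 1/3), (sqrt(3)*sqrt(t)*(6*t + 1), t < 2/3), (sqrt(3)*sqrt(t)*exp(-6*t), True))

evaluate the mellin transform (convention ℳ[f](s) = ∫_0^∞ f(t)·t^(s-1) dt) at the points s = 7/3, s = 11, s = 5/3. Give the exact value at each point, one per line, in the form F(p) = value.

F(7/3) = 3**(2/3)*(-1920 + 391*2**(1/6)*uppergamma(17/6, 4) + 17472*2**(5/6))/84456
F(11) = ((-805306368 + 4020089389056*sqrt(2))*exp(4)/854459626291200 + sqrt(2)*(7905853580625*sqrt(pi)*exp(4)*erfc(2) + 760246611976100)/854459626291200)*exp(-4)
F(5/3) = 3**(1/3)*(-1536 + 247*2**(5/6)*uppergamma(13/6, 4) + 13632*2**(1/6))/17784

invert the common scale on t to get t**(3/2) on [0, 1); sqrt(t)*(2*t + 1) on [1, 2); sqrt(t)*exp(-2*t) on [2, ∞)
the shared t-power comes off first: t on [0, 1); 2*t + 1 on [1, 2); exp(-2*t) on [2, ∞)
cuts at 1/3, 2/3: linearity sums the 3 kernel integrals
on [0, 1/3) integrate f = 3*sqrt(3)*t**(3/2) against the kernel
∫ sqrt(3)*sqrt(t)*(6*t + 1)·t^(s-1) over [1/3, 2/3)
for t in [2/3, ∞): the term is ∫ sqrt(3)*sqrt(t)*exp(-6*t)·t^(s-1)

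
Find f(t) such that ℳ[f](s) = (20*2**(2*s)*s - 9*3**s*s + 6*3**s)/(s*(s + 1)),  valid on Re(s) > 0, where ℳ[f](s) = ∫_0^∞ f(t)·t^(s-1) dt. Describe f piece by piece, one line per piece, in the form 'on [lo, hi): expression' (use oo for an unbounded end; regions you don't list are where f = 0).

breakpoints 3: one integral from each of the 2 segments
piece [0, 3): integrate 6 against the kernel
segment 3 to 4 holds 5*t; add its integral

on [0, 3): 6
on [3, 4): 5*t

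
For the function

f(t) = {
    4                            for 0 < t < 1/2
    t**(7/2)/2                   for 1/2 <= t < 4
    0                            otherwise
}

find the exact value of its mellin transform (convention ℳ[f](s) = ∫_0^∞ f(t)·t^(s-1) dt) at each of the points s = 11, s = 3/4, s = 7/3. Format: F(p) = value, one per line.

F(11) = 3023656976413/163328 - sqrt(2)/950272
F(3/4) = 2**(1/4)*(-3*sqrt(2) + 2176 + 24576*2**(1/4))/816
F(7/3) = 3*2**(2/3)*(262464 - sqrt(2))/4480

the 2 pieces separated at 1/2 each add one integral
segment [0, 1/2) carries 4; integrate it
segment [1/2, 4) carries t**(7/2)/2; integrate it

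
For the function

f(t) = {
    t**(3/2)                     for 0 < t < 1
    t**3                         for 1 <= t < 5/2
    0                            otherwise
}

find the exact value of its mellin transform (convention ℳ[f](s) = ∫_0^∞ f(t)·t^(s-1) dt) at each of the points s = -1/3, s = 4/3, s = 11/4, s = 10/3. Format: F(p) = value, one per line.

cuts at 1: linearity sums the 2 kernel integrals
segment [0, 1) carries t**(3/2); integrate it
segment [1, 5/2) carries t**3; integrate it

F(-1/3) = 27/56 + 75*2**(1/3)*5**(2/3)/64
F(4/3) = 27/221 + 1875*2**(2/3)*5**(1/3)/416
F(11/4) = 24/391 + 3125*2**(1/4)*5**(3/4)/368
F(10/3) = 27/551 + 46875*2**(2/3)*5**(1/3)/2432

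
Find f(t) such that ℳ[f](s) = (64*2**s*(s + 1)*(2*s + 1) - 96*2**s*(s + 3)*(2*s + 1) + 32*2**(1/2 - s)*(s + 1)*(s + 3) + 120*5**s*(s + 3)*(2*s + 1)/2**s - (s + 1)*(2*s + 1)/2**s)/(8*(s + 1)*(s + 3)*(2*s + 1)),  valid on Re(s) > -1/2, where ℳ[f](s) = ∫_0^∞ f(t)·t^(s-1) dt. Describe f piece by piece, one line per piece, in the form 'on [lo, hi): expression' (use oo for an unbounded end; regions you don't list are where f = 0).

linearity at 1/2, 2 turns ℳ[f](s) into 3 summed integrals
on [0, 1/2): add ∫ 4*sqrt(t)·t^(s-1) dt
segment 1/2 to 2 holds t**3; add its integral
∫ 6*t·t^(s-1) over [2, 5/2)

on [0, 1/2): 4*sqrt(t)
on [1/2, 2): t**3
on [2, 5/2): 6*t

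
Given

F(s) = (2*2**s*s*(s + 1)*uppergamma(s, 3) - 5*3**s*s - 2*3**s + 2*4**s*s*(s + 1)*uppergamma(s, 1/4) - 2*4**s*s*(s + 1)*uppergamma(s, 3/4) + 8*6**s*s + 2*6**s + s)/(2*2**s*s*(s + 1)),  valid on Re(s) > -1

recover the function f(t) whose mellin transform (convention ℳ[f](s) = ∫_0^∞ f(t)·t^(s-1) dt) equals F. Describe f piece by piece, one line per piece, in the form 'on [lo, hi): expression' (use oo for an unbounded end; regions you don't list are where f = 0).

on [0, 1/2): t
on [1/2, 3/2): exp(-t/2)
on [3/2, 3): t + 1
on [3, oo): exp(-t)

breakpoints 1/2, 3/2, 3: one integral from each of the 4 segments
∫ t·t^(s-1) over [0, 1/2)
for t in [1/2, 3/2): the term is ∫ exp(-t/2)·t^(s-1)
segment 3/2 to 3 holds (t + 1); add its integral
∫ exp(-t)·t^(s-1) over [3, ∞)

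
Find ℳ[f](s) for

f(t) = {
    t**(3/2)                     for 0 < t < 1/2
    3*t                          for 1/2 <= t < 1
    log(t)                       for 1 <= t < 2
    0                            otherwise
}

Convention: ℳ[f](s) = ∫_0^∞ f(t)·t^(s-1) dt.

(-2*2**(2*s)*(s + 1)*(2*s + 3) + 6*2**s*s**2*(2*s + 3) + 2*2**s*(s + 1)*(2*s + 3) + 4**s*s*(s + 1)*(2*s + 3)*log(4) + sqrt(2)*s**2*(s + 1) - 3*s**2*(2*s + 3))/(2*2**s*s**2*(s + 1)*(2*s + 3))
  Re(s) > -3/2

decompose at 1/2, 1; ℳ[f](s) sums the 3 pieces' integrals
∫ over [0, 1/2) of t**(3/2)·t^(s-1) joins the sum
over [1/2, 1), the kernel integral of 3*t enters the sum
between 1 and 2 the integrand is log(t)·t^(s-1)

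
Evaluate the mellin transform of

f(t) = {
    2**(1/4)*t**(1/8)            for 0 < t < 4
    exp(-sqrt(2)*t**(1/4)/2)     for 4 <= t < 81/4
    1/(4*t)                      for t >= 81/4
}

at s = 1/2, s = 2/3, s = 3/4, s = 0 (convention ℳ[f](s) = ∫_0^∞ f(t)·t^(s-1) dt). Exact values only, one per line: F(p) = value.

F(1/2) = -20*exp(-3/2) + 1/9 + 16*sqrt(2)/5 + 16*exp(-1)
F(2/3) = -8*2**(1/3)*uppergamma(8/3, 3/2) + 6**(2/3)/12 + 48*2**(5/6)/19 + 8*2**(1/3)*uppergamma(8/3, 1)
F(3/4) = -58*sqrt(2)*exp(-3/2) + sqrt(2)/3 + 32/7 + 40*sqrt(2)*exp(-1)
F(0) = 4*Ei(-3/2) + 1/81 - 4*Ei(-1) + 8*sqrt(2)

undo the power substitution: 2**(1/4)*t**(1/4) on [0, 2); exp(-sqrt(2)*sqrt(t)/2) on [2, 9/2); 1/(4*t**2) on [9/2, ∞)
peel off the common scale on t: t**(1/4) on [0, 4); exp(-sqrt(t)/2) on [4, 9); t**(-2) on [9, ∞)
remove the power substitution first: sqrt(t) on [0, 2); exp(-t/2) on [2, 3); t**(-4) on [3, ∞)
integrate the 3 segments split at 4, 81/4, then add the results
on [0, 4) integrate f = 2**(1/4)*t**(1/8) against the kernel
segment [4, 81/4) carries exp(-sqrt(2)*t**(1/4)/2); integrate it
[81/4, ∞) adds the kernel integral of 1/(4*t)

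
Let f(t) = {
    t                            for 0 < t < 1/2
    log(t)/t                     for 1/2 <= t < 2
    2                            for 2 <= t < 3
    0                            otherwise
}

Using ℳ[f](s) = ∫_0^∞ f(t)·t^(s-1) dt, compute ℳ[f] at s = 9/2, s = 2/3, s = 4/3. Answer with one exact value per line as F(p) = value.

F(9/2) = sqrt(2)*(-1204015 + 357588*log(2) + 2794176*sqrt(6))/155232
F(2/3) = 3*2**(1/3)*(-50*2**(1/3) - log(2**(10*2**(1/3) + 20)) + 10*6**(2/3) + 61)/20
F(4/3) = 3*2**(2/3)*(-112*2**(2/3) + log(2**(28 + 28*2**(2/3))) + 42*6**(1/3) + 85)/56

invert the shared t-power to get t**2 on [0, 1/2); log(t) on [1/2, 2); 2*t on [2, 3)
treat the 3 regions marked off by 1/2, 2 separately and sum
over [0, 1/2), the kernel integral of t enters the sum
segment [1/2, 2) carries log(t)/t; integrate it
on [2, 3) integrate f = 2 against the kernel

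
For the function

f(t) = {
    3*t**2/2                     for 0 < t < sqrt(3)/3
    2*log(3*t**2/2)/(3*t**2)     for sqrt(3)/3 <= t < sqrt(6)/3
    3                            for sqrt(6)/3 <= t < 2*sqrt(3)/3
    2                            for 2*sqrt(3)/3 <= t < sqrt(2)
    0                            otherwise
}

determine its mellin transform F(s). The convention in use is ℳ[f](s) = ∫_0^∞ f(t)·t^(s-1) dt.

(sqrt(3)/3)**s*(-4*2**(s/2)*s*(s + 2) - 6*2**(s/2)*(s + 2)*(s**2 - 4*s + 4) + 2*2**s*(s + 2)*(s**2 - 4*s + 4) + 4*6**(s/2)*(s + 2)*(s**2 - 4*s + 4) + 4*s**2*(s + 2)*log(2) - 8*s*(s + 2)*log(2) + 8*s*(s + 2) + s*(s**2 - 4*s + 4))/(2*s*(s + 2)*(s**2 - 4*s + 4))
  Re(s) > -2

the power substitution comes off first: 3*t/2 on [0, 1/3); 2*log(3*t/2)/(3*t) on [1/3, 2/3); 3 on [2/3, 4/3); …
back out the common scale on t: t on [0, 1/2); log(t)/t on [1/2, 1); 3 on [1, 2); …
breakpoints sqrt(3)/3, sqrt(6)/3, 2*sqrt(3)/3: one integral from each of the 4 segments
∫ 3*t**2/2·t^(s-1) over [0, sqrt(3)/3)
∫ over [sqrt(3)/3, sqrt(6)/3) of 2*log(3*t**2/2)/(3*t**2)·t^(s-1) joins the sum
segment [sqrt(6)/3, 2*sqrt(3)/3) carries 3; integrate it
piece [2*sqrt(3)/3, sqrt(2)): integrate 2 against the kernel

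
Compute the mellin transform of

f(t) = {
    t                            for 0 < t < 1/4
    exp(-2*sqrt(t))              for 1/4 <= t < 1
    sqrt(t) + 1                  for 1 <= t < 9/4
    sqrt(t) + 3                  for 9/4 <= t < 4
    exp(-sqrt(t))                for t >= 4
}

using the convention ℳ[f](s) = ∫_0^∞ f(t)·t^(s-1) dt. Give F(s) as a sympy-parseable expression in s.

(40*2**(4*s)*s*(s + 1) + 12*2**(4*s)*(s + 1) + 8*2**(2*s)*s*(s + 1)*(2*s + 1)*uppergamma(2*s, 2) - 16*2**(2*s)*s*(s + 1) - 4*2**(2*s)*(s + 1) - 16*9**s*s*(s + 1) - 8*9**s*(s + 1) + 8*s*(s + 1)*(2*s + 1)*uppergamma(2*s, 1) - 8*s*(s + 1)*(2*s + 1)*uppergamma(2*s, 2) + s*(2*s + 1))/(4*2**(2*s)*s*(s + 1)*(2*s + 1))
  Re(s) > -1

the power substitution comes off first: t**2 on [0, 1/2); exp(-2*t) on [1/2, 1); t + 1 on [1, 3/2); …
slice at 1/4, 1, 9/4, 4, transform all 5 pieces, and sum them
∫ over [0, 1/4) of t·t^(s-1) joins the sum
∫ exp(-2*sqrt(t))·t^(s-1) over [1/4, 1)
for t in [1, 9/4): the term is ∫ (sqrt(t) + 1)·t^(s-1)
piece [9/4, 4): integrate (sqrt(t) + 3) against the kernel
on [4, ∞) integrate f = exp(-sqrt(t)) against the kernel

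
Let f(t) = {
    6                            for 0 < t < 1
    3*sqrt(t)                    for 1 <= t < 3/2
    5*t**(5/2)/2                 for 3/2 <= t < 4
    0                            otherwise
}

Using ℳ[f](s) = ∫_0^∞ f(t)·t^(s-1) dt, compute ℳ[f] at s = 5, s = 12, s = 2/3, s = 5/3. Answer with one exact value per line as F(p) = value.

F(5) = 1802348/165 - 2187*sqrt(6)/2816
F(12) = 134217728377/1450 - 227988189*sqrt(6)/23756800
F(2/3) = 1269*2**(5/6)*3**(1/6)/2128 + 45/7 + 960*2**(1/3)/19
F(5/3) = 81*2**(5/6)*3**(1/6)/2080 + 144/65 + 768*2**(1/3)/5

linearity at 1, 3/2 turns ℳ[f](s) into 3 summed integrals
∫ over [0, 1) of 6·t^(s-1) joins the sum
segment 1 to 3/2 holds 3*sqrt(t); add its integral
piece [3/2, 4): integrate 5*t**(5/2)/2 against the kernel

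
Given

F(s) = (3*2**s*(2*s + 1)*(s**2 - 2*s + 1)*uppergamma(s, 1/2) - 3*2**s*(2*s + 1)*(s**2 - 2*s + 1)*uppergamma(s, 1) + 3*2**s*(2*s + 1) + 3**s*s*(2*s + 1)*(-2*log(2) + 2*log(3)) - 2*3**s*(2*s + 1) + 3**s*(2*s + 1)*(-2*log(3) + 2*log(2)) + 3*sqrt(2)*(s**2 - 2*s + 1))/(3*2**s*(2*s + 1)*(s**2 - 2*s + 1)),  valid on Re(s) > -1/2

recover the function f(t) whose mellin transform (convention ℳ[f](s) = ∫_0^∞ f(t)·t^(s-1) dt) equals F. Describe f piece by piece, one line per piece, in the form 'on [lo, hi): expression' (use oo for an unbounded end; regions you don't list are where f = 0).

on [0, 1/2): sqrt(t)
on [1/2, 1): exp(-t)
on [1, 3/2): log(t)/t

integrate the 3 segments split at 1/2, 1, then add the results
∫ over [0, 1/2) of sqrt(t)·t^(s-1) joins the sum
the [1/2, 1) slice contributes ∫ exp(-t)·t^(s-1) dt
piece [1, 3/2): integrate log(t)/t against the kernel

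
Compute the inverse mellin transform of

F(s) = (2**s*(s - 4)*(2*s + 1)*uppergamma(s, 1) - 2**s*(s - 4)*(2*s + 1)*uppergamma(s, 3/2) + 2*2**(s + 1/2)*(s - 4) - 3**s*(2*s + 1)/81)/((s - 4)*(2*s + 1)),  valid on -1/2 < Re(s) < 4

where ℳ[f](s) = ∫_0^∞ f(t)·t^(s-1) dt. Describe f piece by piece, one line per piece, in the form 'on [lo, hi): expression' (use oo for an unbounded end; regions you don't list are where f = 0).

on [0, 2): sqrt(t)
on [2, 3): exp(-t/2)
on [3, oo): t**(-4)

f breaks at 2, 3 into 3 integrals to sum
segment [0, 2) carries sqrt(t); integrate it
on [2, 3): add ∫ exp(-t/2)·t^(s-1) dt
piece [3, ∞): integrate t**(-4) against the kernel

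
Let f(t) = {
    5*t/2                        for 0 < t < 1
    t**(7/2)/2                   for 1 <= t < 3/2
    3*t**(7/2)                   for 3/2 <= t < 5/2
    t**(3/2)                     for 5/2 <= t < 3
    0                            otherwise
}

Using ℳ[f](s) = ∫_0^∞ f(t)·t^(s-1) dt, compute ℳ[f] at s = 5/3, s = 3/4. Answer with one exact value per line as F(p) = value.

F(5/3) = -3645*2**(5/6)*3**(1/6)/1984 + 417/496 + 162*3**(1/6)/19 + 487875*2**(5/6)*5**(1/6)/18848
F(3/4) = -405*2**(3/4)*3**(1/4)/272 + 156/119 + 4*3**(1/4) + 15175*2**(3/4)*5**(1/4)/1224

treat the 4 regions marked off by 1, 3/2, 5/2 separately and sum
segment 0 to 1 holds 5*t/2; add its integral
on [1, 3/2): add ∫ t**(7/2)/2·t^(s-1) dt
segment 3/2 to 5/2 holds 3*t**(7/2); add its integral
on [5/2, 3) integrate f = t**(3/2) against the kernel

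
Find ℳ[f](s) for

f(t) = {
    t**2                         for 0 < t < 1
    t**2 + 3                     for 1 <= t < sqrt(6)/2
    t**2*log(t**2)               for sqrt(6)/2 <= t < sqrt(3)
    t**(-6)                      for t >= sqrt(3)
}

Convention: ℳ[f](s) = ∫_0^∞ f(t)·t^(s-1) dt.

invert the power substitution to get t on [0, 1); t + 3 on [1, 3/2); t*log(t) on [3/2, 3); …
decompose at 1, sqrt(6)/2, sqrt(3); ℳ[f](s) sums the 4 pieces' integrals
for t in [0, 1): the term is ∫ t**2·t^(s-1)
between 1 and sqrt(6)/2 the integrand is (t**2 + 3)·t^(s-1)
segment sqrt(6)/2 to sqrt(3) holds t**2*log(t**2); add its integral
∫ t**(-6)·t^(s-1) over [sqrt(3), ∞)

(-81*2**(s/2)*s*(s/2 - 3)*(s**2/4 + s + 1) - 162*2**(s/2)*(s/2 - 3)*(s**2/4 + s + 1) - 81*3**(s/2)*s**2*(s/2 - 3)*(s/2 + 1)*log(3)/4 + 81*3**(s/2)*s**2*(s/2 - 3)*(s/2 + 1)*log(2)/4 - 81*3**(s/2)*s*(s/2 - 3)*(s/2 + 1)*log(3)/2 + 81*3**(s/2)*s*(s/2 - 3)*(s/2 + 1)*log(2)/2 + 81*3**(s/2)*s*(s/2 - 3)*(s/2 + 1)/2 + 243*3**(s/2)*s*(s/2 - 3)*(s**2/4 + s + 1)/2 + 162*3**(s/2)*(s/2 - 3)*(s**2/4 + s + 1) + 81*6**(s/2)*s**2*(s/2 - 3)*(s/2 + 1)*log(3)/2 - 81*6**(s/2)*s*(s/2 - 3)*(s/2 + 1) + 81*6**(s/2)*s*(s/2 - 3)*(s/2 + 1)*log(3) - 6**(s/2)*s*(s/2 + 1)*(s**2/4 + s + 1))/(54*2**(s/2)*s*(s/2 - 3)*(s/2 + 1)*(s**2/4 + s + 1))
  -2 < Re(s) < 6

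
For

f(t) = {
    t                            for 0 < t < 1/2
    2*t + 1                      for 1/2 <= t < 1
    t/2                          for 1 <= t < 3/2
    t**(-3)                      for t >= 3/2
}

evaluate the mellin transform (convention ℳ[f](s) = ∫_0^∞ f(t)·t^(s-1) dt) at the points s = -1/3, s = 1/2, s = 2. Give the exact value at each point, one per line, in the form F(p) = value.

F(-1/3) = 2**(1/3)*(-405*2**(2/3) + 437*3**(2/3) + 2430)/1080
F(1/2) = -7*sqrt(2)/6 + 167*sqrt(6)/540 + 3
F(2) = 33/16

decompose at 1/2, 1, 3/2; ℳ[f](s) sums the 4 pieces' integrals
for t in [0, 1/2): the term is ∫ t·t^(s-1)
the [1/2, 1) slice contributes ∫ (2*t + 1)·t^(s-1) dt
[1, 3/2) adds the kernel integral of t/2
on [3/2, ∞): add ∫ t**(-3)·t^(s-1) dt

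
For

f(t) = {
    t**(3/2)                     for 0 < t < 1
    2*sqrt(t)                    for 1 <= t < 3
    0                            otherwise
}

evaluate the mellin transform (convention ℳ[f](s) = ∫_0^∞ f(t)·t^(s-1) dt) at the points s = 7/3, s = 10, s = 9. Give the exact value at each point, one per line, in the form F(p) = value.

summing 2 kernel integrals split by 1 yields ℳ[f](s)
[0, 1) adds the kernel integral of t**(3/2)
on [1, 3): add ∫ 2*sqrt(t)·t^(s-1) dt

F(7/3) = -174/391 + 108*3**(5/6)/17
F(10) = -50/483 + 78732*sqrt(3)/7
F(9) = -46/399 + 78732*sqrt(3)/19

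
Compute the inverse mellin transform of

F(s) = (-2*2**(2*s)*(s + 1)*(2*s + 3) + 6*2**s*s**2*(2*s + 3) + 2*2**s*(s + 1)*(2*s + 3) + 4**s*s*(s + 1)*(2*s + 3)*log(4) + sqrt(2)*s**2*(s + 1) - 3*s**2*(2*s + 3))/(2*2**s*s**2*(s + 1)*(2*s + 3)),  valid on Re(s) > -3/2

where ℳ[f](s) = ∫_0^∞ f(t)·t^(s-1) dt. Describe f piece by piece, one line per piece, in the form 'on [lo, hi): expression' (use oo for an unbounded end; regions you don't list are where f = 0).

summing 3 kernel integrals split by 1/2, 1 yields ℳ[f](s)
over [0, 1/2), the kernel integral of t**(3/2) enters the sum
∫ over [1/2, 1) of 3*t·t^(s-1) joins the sum
the [1, 2) slice contributes ∫ log(t)·t^(s-1) dt

on [0, 1/2): t**(3/2)
on [1/2, 1): 3*t
on [1, 2): log(t)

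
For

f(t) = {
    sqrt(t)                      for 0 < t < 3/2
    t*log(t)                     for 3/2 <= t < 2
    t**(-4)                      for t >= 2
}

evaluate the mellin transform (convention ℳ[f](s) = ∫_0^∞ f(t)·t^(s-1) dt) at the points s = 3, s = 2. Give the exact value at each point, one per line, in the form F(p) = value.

split f at 3/2, 2: ℳ[f](s) collects 3 kernel integrals
over [0, 3/2), the kernel integral of sqrt(t) enters the sum
∫ t*log(t)·t^(s-1) over [3/2, 2)
on [2, ∞): add ∫ t**(-4)·t^(s-1) dt

F(3) = -81*log(3)/64 - 47/256 + 27*sqrt(6)/56 + 337*log(2)/64
F(2) = -9*log(3)/8 - 7/18 + 9*sqrt(6)/20 + 91*log(2)/24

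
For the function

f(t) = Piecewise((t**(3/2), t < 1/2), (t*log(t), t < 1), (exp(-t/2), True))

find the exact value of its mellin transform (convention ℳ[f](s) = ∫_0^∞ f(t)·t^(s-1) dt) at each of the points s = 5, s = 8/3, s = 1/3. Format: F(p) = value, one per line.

F(5) = -7/256 + sqrt(2)/832 + log(2)/384 + 1266*exp(-1/2)
F(8/3) = 2**(1/3)*(-1800*2**(2/3) + 225 + 363*sqrt(2) + 825*log(2) + 193600*2**(1/3)*uppergamma(8/3, 1/2))/48400
F(1/3) = 2**(2/3)*(-198*2**(1/3) + 48*sqrt(2) + 132*log(2) + 99 + 352*2**(2/3)*uppergamma(1/3, 1/2))/704

treat the 3 regions marked off by 1/2, 1 separately and sum
piece [0, 1/2): integrate t**(3/2) against the kernel
for t in [1/2, 1): the term is ∫ t*log(t)·t^(s-1)
for t in [1, ∞): the term is ∫ exp(-t/2)·t^(s-1)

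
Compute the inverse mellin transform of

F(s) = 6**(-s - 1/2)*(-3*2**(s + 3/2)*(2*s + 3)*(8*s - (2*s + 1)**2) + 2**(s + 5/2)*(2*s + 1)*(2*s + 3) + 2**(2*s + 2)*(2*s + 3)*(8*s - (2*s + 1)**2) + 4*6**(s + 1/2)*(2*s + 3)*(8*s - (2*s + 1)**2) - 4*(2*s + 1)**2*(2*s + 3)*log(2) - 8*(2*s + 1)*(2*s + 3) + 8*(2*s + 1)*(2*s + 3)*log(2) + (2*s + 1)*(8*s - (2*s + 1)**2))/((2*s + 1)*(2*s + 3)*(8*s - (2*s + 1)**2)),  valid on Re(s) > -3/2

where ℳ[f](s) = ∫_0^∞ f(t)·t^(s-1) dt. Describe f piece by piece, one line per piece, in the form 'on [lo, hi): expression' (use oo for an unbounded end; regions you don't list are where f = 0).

peel off the shared t-power: 3*t on [0, 1/6); log(3*t)/(3*t) on [1/6, 1/3); 3 on [1/3, 2/3); …
reversing the common scale on t: t on [0, 1/2); log(t)/t on [1/2, 1); 3 on [1, 2); …
integrate the 4 segments split at 1/6, 1/3, 2/3, then add the results
between 0 and 1/6 the integrand is 3*t**(3/2)·t^(s-1)
segment 1/6 to 1/3 holds log(3*t)/(3*sqrt(t)); add its integral
over [1/3, 2/3), the kernel integral of 3*sqrt(t) enters the sum
segment 2/3 to 1 holds 2*sqrt(t); add its integral

on [0, 1/6): 3*t**(3/2)
on [1/6, 1/3): log(3*t)/(3*sqrt(t))
on [1/3, 2/3): 3*sqrt(t)
on [2/3, 1): 2*sqrt(t)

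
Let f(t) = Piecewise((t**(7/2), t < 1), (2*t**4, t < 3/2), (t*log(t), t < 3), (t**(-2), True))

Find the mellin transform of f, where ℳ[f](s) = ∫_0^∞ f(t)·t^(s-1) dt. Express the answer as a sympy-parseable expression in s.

2**(-s - 2)*(324*2**(s + 2)*(s - 2)*(s + 4)*(-2*s + (s + 2)**2 - 3) - 324*2**(s + 2)*(s - 2)*(2*s + 7)*(-2*s + (s + 2)**2 - 3) - 108*3**(s + 2)*(s - 2)*(s + 2)*(s + 4)*(2*s + 7)*log(3) + 108*3**(s + 2)*(s - 2)*(s + 2)*(s + 4)*(2*s + 7)*log(2) - 108*3**(s + 2)*(s - 2)*(s + 4)*(2*s + 7)*log(2) + 108*3**(s + 2)*(s - 2)*(s + 4)*(2*s + 7) + 108*3**(s + 2)*(s - 2)*(s + 4)*(2*s + 7)*log(3) + 729*3**(s + 2)*(s - 2)*(2*s + 7)*(-2*s + (s + 2)**2 - 3) + 54*6**(s + 2)*(s - 2)*(s + 2)*(s + 4)*(2*s + 7)*log(3) - 54*6**(s + 2)*(s - 2)*(s + 4)*(2*s + 7)*log(3) - 54*6**(s + 2)*(s - 2)*(s + 4)*(2*s + 7) - 2*6**(s + 2)*(s + 4)*(2*s + 7)*(-2*s + (s + 2)**2 - 3))/(162*(s - 2)*(s + 4)*(2*s + 7)*(-2*s + (s + 2)**2 - 3))
  -7/2 < Re(s) < 2

back out the shared t-power: t**(3/2) on [0, 1); 2*t**2 on [1, 3/2); log(t)/t on [3/2, 3); …
cuts at 1, 3/2, 3: linearity sums the 4 kernel integrals
segment 0 to 1 holds t**(7/2); add its integral
the [1, 3/2) slice contributes ∫ 2*t**4·t^(s-1) dt
∫ over [3/2, 3) of t*log(t)·t^(s-1) joins the sum
[3, ∞) adds the kernel integral of t**(-2)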